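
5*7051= 35255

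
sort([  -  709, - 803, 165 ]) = [ - 803, - 709, 165] 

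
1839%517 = 288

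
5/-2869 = -1+ 2864/2869 = -0.00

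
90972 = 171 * 532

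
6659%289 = 12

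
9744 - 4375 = 5369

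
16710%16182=528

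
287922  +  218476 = 506398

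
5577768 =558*9996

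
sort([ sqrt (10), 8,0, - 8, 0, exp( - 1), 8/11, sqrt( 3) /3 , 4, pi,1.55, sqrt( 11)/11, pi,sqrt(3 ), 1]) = [ - 8,0 , 0,  sqrt( 11)/11, exp(-1), sqrt(3 )/3, 8/11, 1,1.55, sqrt( 3), pi,pi, sqrt( 10),4,8]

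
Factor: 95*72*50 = 2^4*3^2 * 5^3*19^1 = 342000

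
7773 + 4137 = 11910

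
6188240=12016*515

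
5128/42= 122+2/21 = 122.10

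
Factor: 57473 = 13^1*4421^1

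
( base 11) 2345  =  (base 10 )3074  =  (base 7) 11651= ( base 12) 1942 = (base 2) 110000000010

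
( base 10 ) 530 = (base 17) 1e3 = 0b1000010010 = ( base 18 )1B8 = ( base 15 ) 255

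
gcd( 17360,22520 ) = 40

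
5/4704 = 5/4704  =  0.00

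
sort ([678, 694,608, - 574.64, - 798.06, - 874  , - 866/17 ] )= [-874, - 798.06, - 574.64 ,-866/17, 608, 678, 694 ]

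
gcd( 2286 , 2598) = 6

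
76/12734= 38/6367 = 0.01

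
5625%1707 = 504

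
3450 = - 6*(-575)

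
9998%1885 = 573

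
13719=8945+4774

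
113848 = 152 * 749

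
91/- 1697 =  - 91/1697=- 0.05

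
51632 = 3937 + 47695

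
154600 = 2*77300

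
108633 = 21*5173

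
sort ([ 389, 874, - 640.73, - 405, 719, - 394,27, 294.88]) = [ - 640.73 ,- 405, - 394,27, 294.88,389,719,874]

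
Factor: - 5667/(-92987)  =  3^1*1889^1*92987^( - 1)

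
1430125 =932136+497989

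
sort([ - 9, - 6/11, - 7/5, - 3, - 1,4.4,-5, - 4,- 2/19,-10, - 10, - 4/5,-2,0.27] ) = [ - 10 , - 10, -9,-5, - 4, - 3,-2, - 7/5,-1, - 4/5, - 6/11, - 2/19,0.27, 4.4]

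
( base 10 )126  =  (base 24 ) 56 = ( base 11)105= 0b1111110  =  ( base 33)3r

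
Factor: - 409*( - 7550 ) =3087950 = 2^1*5^2*151^1*409^1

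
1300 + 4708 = 6008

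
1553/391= 3 +380/391 = 3.97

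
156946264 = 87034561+69911703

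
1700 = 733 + 967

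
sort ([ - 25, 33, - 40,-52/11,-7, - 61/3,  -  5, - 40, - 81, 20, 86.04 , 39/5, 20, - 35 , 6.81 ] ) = [ - 81, - 40, - 40, - 35,-25, - 61/3, - 7,-5, - 52/11, 6.81, 39/5, 20,20, 33, 86.04] 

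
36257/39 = 2789/3 = 929.67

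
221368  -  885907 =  - 664539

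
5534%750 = 284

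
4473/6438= 1491/2146 = 0.69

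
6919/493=14 +1/29  =  14.03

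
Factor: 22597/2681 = 59/7 = 7^( - 1)*59^1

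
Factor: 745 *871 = 648895 = 5^1*13^1*67^1*149^1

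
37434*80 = 2994720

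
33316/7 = 33316/7  =  4759.43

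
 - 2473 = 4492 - 6965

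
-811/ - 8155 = 811/8155=   0.10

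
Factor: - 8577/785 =  -  3^2*5^( - 1 )*157^( -1)*953^1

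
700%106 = 64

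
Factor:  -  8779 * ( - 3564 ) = 31288356= 2^2*3^4* 11^1*8779^1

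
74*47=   3478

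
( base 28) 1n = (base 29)1M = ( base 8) 63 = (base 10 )51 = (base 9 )56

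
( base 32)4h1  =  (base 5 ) 122031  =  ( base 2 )1001000100001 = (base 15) 1596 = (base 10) 4641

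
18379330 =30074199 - 11694869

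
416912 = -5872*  ( -71 )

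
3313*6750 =22362750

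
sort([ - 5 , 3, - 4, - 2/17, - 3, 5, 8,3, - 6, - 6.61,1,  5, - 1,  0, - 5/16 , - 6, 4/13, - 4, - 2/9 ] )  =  [-6.61,- 6, - 6, - 5, - 4, - 4, - 3, - 1, - 5/16,- 2/9 ,- 2/17, 0, 4/13 , 1, 3, 3, 5,5, 8 ] 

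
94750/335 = 18950/67 = 282.84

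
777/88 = 777/88 = 8.83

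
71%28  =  15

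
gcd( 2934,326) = 326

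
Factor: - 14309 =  - 41^1*349^1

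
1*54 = 54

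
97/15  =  97/15=6.47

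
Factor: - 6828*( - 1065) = 2^2*3^2 *5^1*71^1 * 569^1 = 7271820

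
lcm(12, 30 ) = 60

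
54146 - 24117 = 30029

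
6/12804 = 1/2134 = 0.00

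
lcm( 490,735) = 1470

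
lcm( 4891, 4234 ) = 283678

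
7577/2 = 3788 + 1/2 = 3788.50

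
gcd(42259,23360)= 1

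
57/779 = 3/41 = 0.07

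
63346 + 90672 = 154018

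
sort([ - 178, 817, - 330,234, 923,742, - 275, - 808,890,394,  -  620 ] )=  [ - 808, - 620, - 330, -275 , - 178,234, 394, 742,817, 890,923 ]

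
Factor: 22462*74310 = 1669151220 = 2^2*3^1*5^1*11^1 * 1021^1*2477^1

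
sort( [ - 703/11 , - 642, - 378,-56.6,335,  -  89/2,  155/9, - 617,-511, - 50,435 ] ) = [ - 642,-617, -511,-378,-703/11, - 56.6,  -  50 ,-89/2, 155/9,335, 435 ] 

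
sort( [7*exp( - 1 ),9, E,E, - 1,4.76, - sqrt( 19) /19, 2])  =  [ - 1, - sqrt( 19 ) /19, 2, 7*exp(-1 ), E, E,4.76,  9] 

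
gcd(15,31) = 1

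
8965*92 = 824780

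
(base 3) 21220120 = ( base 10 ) 5766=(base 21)d1c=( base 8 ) 13206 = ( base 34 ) 4xk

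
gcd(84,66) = 6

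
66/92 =33/46 = 0.72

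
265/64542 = 265/64542  =  0.00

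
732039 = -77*( - 9507 )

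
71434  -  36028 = 35406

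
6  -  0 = 6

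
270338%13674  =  10532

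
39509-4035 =35474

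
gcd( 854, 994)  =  14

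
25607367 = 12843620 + 12763747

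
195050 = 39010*5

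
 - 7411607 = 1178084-8589691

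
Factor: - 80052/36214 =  - 42/19 = - 2^1*3^1*7^1*19^( - 1)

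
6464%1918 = 710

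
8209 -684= 7525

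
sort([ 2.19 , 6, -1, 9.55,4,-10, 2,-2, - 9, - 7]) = [- 10,  -  9, - 7 ,-2 , - 1 , 2, 2.19,4,  6,9.55]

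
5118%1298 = 1224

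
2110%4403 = 2110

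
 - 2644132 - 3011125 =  - 5655257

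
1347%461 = 425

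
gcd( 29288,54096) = 56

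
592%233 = 126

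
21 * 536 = 11256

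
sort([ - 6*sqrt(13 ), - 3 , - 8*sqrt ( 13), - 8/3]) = [ - 8* sqrt(13), - 6 * sqrt( 13), - 3, - 8/3]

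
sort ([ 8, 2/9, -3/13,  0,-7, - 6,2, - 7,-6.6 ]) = [ - 7, -7, - 6.6 , -6,-3/13,0 , 2/9, 2,8]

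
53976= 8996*6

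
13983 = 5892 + 8091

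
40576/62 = 654 + 14/31 = 654.45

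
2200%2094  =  106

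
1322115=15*88141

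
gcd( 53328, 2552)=88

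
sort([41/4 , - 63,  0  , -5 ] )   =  [- 63, - 5,0, 41/4 ] 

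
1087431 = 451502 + 635929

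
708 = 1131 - 423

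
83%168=83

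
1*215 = 215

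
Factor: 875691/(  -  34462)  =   - 2^ ( - 1) * 3^4*19^1*569^1*17231^(-1)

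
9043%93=22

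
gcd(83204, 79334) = 2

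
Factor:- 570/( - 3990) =7^( - 1)   =  1/7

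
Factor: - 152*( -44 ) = 2^5*11^1*19^1 = 6688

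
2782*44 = 122408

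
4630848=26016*178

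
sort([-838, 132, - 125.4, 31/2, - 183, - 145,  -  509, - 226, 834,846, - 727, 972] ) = [ - 838, - 727, - 509,-226, - 183,-145,-125.4, 31/2,  132, 834, 846 , 972 ]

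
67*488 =32696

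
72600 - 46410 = 26190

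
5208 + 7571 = 12779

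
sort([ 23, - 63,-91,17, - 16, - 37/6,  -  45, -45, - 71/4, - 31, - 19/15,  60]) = [ - 91, - 63,  -  45, - 45, - 31, - 71/4  , - 16, - 37/6, - 19/15, 17,  23,60]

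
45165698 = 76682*589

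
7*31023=217161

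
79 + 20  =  99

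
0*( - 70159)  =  0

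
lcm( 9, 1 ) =9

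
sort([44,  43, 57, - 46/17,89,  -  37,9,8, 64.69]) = [ - 37, - 46/17, 8, 9 , 43, 44, 57, 64.69, 89 ] 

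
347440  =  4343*80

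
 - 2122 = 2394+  - 4516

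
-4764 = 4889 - 9653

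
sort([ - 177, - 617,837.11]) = [ - 617, - 177,837.11]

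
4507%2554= 1953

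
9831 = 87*113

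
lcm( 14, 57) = 798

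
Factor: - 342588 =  - 2^2*3^1*28549^1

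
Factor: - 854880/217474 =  - 427440/108737 = -2^4*  3^1*5^1*13^1*19^( - 1)*59^(  -  1)*97^(  -  1)*137^1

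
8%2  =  0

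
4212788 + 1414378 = 5627166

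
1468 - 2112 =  - 644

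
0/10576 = 0 = 0.00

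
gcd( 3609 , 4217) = 1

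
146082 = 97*1506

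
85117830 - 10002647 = 75115183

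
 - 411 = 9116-9527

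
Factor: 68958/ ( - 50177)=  - 2^1*3^3  *1277^1*50177^ (-1 )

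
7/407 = 7/407=0.02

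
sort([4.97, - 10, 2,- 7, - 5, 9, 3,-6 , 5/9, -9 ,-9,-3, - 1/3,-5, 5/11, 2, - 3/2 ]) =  [ - 10,-9, - 9, - 7, - 6, - 5 , - 5,  -  3,- 3/2, - 1/3, 5/11,5/9, 2,  2,3, 4.97,9 ] 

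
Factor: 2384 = 2^4*149^1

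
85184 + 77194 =162378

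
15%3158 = 15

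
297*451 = 133947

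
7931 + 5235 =13166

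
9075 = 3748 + 5327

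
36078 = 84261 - 48183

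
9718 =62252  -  52534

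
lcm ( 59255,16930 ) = 118510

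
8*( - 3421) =- 27368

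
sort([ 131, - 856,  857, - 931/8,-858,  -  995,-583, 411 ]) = [ - 995, - 858, - 856, - 583, - 931/8,131,411, 857] 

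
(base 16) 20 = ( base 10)32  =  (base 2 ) 100000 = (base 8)40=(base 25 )17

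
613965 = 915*671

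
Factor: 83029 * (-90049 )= - 7476678421=- 17^1*79^1*1051^1*5297^1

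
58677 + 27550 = 86227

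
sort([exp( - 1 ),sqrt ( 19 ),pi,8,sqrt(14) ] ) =[exp( - 1 ), pi, sqrt( 14),sqrt( 19 ),8 ]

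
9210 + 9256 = 18466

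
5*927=4635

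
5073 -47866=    - 42793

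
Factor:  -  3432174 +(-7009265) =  -10441439 =- 10441439^1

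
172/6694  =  86/3347= 0.03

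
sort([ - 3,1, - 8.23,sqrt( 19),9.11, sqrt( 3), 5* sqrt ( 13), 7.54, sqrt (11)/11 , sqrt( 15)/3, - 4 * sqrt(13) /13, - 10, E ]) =[ - 10,-8.23,-3, - 4*sqrt (13) /13 , sqrt(11) /11,1,sqrt( 15)/3, sqrt(  3), E, sqrt(19),7.54,9.11 , 5*sqrt ( 13)] 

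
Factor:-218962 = -2^1 * 109481^1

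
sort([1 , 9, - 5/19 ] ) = [ - 5/19, 1,  9]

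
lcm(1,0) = 0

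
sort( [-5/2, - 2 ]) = [-5/2 , - 2]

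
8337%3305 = 1727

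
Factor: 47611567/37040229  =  3^( - 2 )*17^(-1)*31^1*242093^(-1 ) * 1535857^1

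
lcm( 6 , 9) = 18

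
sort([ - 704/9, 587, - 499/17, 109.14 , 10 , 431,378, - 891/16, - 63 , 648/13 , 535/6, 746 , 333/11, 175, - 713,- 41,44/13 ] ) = [ - 713,-704/9,-63, - 891/16, - 41, - 499/17, 44/13,10,333/11, 648/13,535/6,109.14,175,378 , 431,587,746 ] 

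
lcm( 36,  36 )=36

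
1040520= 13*80040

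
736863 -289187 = 447676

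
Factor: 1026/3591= 2^1*7^ (- 1) = 2/7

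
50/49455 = 10/9891= 0.00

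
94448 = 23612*4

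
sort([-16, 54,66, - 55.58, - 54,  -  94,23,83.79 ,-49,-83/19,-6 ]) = [ - 94,  -  55.58 ,-54,  -  49,-16, - 6, - 83/19,23,54,  66,83.79] 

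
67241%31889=3463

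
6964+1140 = 8104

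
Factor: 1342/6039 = 2^1*3^( - 2) = 2/9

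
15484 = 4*3871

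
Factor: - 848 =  - 2^4*53^1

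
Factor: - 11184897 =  - 3^1*89^1*163^1 * 257^1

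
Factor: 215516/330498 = 2^1 *3^ (-2)*61^(-1)*179^1  =  358/549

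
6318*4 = 25272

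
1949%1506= 443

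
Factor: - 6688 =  - 2^5 * 11^1*19^1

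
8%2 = 0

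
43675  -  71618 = -27943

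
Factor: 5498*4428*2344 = 2^6*3^3*41^1*293^1*2749^1 = 57065017536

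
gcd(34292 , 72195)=1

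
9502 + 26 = 9528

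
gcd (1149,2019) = 3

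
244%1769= 244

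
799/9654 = 799/9654  =  0.08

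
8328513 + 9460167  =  17788680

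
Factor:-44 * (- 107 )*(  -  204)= -960432 = -2^4* 3^1*11^1*17^1*107^1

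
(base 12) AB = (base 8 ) 203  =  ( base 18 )75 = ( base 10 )131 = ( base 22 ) 5l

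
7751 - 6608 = 1143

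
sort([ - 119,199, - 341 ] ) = [ - 341, - 119, 199]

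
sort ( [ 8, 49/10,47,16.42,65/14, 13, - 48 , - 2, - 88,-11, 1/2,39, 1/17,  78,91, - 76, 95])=[  -  88, - 76, - 48, - 11, - 2, 1/17, 1/2,65/14,49/10,8,13,16.42,39 , 47, 78,91, 95] 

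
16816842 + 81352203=98169045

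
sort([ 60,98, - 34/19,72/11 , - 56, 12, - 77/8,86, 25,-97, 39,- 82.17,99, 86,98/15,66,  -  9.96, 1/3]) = [ - 97,  -  82.17, -56, - 9.96, - 77/8, - 34/19,1/3 , 98/15, 72/11,12,25,39, 60,66,  86,86,98,99]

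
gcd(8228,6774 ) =2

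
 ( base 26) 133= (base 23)19L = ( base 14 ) 3c1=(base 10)757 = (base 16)2f5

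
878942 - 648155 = 230787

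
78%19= 2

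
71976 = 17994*4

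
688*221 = 152048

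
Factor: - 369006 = -2^1 * 3^1*11^1*5591^1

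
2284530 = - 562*( - 4065 ) 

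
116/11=10 + 6/11 = 10.55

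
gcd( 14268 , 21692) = 116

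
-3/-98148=1/32716 = 0.00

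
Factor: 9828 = 2^2 * 3^3*7^1*13^1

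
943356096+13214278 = 956570374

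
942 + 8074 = 9016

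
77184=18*4288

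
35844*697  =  24983268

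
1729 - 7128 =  - 5399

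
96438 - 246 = 96192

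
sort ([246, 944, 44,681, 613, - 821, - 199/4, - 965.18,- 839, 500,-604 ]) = [ - 965.18, - 839, - 821, - 604, - 199/4,  44,246, 500, 613, 681,944] 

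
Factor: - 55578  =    -  2^1 * 3^1*59^1*157^1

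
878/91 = 878/91 = 9.65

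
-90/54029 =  - 1 + 53939/54029 = -0.00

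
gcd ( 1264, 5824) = 16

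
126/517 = 126/517 = 0.24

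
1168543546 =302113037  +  866430509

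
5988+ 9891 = 15879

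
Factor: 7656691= 7^2*156259^1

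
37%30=7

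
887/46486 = 887/46486 =0.02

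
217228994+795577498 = 1012806492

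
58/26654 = 29/13327 = 0.00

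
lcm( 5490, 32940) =32940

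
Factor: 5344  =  2^5*167^1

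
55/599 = 55/599 = 0.09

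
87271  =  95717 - 8446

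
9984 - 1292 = 8692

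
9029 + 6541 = 15570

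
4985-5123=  - 138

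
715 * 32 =22880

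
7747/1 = 7747 = 7747.00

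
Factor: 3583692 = 2^2*3^2*7^1*14221^1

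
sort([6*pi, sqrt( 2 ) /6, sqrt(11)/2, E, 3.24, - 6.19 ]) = [  -  6.19, sqrt( 2)/6, sqrt(11 )/2, E,3.24,6*pi] 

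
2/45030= 1/22515 = 0.00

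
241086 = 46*5241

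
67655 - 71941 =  - 4286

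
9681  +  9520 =19201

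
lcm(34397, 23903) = 1410277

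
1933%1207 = 726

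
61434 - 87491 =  - 26057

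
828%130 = 48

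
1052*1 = 1052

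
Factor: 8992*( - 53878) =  - 2^6*11^1 * 31^1 * 79^1 * 281^1  =  - 484470976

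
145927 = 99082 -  - 46845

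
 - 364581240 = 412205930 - 776787170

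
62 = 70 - 8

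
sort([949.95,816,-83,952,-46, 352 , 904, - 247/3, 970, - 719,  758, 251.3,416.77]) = [-719, - 83, - 247/3, - 46,251.3, 352,416.77 , 758, 816, 904, 949.95,952, 970 ] 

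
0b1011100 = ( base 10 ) 92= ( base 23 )40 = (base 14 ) 68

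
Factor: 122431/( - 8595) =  - 641/45 = - 3^( - 2 ) * 5^( - 1)*641^1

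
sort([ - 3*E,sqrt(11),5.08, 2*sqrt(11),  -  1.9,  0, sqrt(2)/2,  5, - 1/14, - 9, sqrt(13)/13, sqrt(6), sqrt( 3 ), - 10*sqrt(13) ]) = [ - 10*sqrt(13), - 9, -3  *E,-1.9, - 1/14,0, sqrt(13 ) /13, sqrt ( 2)/2,sqrt(3), sqrt( 6 ), sqrt( 11),5, 5.08,2 * sqrt(11)] 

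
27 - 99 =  -72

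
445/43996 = 445/43996 = 0.01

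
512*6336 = 3244032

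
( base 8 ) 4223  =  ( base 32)24j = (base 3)10000022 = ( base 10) 2195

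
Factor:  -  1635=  - 3^1*5^1 * 109^1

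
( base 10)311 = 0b100110111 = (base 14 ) 183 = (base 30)AB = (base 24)cn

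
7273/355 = 20  +  173/355=20.49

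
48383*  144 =6967152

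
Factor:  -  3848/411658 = - 2^2 * 37^1 * 71^( - 1 )*223^ ( - 1)=- 148/15833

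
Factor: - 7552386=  - 2^1*3^3*17^1* 19^1 * 433^1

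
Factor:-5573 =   -  5573^1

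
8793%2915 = 48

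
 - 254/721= - 254/721 = - 0.35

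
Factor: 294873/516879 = 433/759 = 3^(-1 )*11^(- 1) * 23^ (-1 )*433^1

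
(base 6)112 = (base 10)44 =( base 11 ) 40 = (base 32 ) 1C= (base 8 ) 54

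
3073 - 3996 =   -  923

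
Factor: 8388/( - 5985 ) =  - 932/665 = - 2^2*5^( -1 )*7^( - 1 )*19^( - 1 )*233^1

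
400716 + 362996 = 763712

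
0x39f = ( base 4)32133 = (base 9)1240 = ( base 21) 223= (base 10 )927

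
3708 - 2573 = 1135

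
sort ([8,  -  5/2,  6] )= [ - 5/2,  6, 8]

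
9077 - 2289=6788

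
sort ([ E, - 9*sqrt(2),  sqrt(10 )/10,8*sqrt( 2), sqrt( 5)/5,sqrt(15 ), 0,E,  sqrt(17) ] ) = [ - 9*sqrt (2), 0, sqrt(10)/10,  sqrt( 5) /5, E, E, sqrt( 15),sqrt ( 17 ), 8* sqrt( 2)] 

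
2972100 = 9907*300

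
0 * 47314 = 0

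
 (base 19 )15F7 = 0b10001011111100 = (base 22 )IB2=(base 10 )8956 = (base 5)241311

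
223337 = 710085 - 486748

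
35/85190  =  1/2434  =  0.00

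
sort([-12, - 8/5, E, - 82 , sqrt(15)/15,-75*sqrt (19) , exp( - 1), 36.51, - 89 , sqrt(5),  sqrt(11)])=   [-75*sqrt (19) , - 89,-82, - 12, - 8/5, sqrt( 15 ) /15, exp(  -  1), sqrt (5), E, sqrt(11 ),36.51] 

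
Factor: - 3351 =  - 3^1*1117^1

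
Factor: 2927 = 2927^1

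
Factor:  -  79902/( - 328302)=13^( - 1)*61^(-1)*193^1 = 193/793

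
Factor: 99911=7^2*2039^1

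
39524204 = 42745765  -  3221561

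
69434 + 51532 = 120966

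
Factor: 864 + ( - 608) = 256 = 2^8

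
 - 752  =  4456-5208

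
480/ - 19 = - 26 +14/19 = -25.26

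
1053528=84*12542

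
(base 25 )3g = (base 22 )43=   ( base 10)91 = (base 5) 331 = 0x5b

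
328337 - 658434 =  - 330097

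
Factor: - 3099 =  - 3^1*1033^1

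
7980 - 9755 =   -  1775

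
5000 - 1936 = 3064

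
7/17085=7/17085  =  0.00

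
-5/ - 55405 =1/11081 = 0.00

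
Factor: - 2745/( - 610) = 2^( - 1 )*3^2 = 9/2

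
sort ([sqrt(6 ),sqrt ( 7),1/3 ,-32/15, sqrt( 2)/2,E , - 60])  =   [ - 60, - 32/15,1/3,sqrt(2) /2, sqrt( 6 ), sqrt( 7),E ]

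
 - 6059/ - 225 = 26 + 209/225 = 26.93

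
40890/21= 1947 + 1/7=1947.14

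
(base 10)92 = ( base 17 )57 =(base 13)71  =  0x5C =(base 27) 3B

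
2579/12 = 214 + 11/12 = 214.92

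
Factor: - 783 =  -3^3 * 29^1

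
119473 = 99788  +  19685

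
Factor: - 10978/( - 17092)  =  5489/8546 =2^ ( - 1)*  11^1 * 499^1 * 4273^ ( - 1)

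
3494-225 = 3269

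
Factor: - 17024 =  - 2^7*7^1*19^1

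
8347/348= 23 + 343/348 = 23.99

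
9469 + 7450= 16919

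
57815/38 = 1521 + 17/38  =  1521.45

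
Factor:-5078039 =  - 5078039^1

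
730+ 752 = 1482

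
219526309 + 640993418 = 860519727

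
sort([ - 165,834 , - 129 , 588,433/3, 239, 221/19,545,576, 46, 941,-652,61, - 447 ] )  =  [ - 652, - 447, - 165, - 129, 221/19, 46,61 , 433/3, 239, 545, 576, 588, 834,  941] 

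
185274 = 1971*94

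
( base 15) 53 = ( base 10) 78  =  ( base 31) 2g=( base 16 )4E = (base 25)33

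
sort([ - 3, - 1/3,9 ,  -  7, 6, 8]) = [ - 7, - 3, -1/3,6,8, 9]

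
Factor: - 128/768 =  -2^( - 1) * 3^ (-1)  =  -1/6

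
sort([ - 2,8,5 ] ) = [ - 2,5,8 ] 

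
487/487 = 1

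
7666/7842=3833/3921 = 0.98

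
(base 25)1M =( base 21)25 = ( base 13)38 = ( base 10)47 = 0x2F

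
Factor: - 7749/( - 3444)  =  2^( - 2)*3^2 = 9/4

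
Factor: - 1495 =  - 5^1 * 13^1 * 23^1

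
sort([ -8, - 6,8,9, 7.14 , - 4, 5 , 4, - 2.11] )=[ - 8, - 6,  -  4, - 2.11  ,  4, 5,7.14,8,9 ] 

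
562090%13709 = 21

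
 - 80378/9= - 8931 + 1/9  =  - 8930.89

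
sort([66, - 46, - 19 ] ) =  [-46,-19, 66 ] 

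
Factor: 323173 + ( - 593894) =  - 11^1*24611^1 = - 270721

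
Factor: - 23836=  - 2^2*59^1  *  101^1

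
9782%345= 122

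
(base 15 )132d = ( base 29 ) 4P4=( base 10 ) 4093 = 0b111111111101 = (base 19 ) B68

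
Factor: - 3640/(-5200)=2^(-1)*5^(-1)*7^1= 7/10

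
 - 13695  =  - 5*2739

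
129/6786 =43/2262 = 0.02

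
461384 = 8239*56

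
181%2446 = 181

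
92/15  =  6 + 2/15 =6.13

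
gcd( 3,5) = 1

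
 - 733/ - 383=733/383=1.91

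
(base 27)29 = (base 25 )2d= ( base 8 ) 77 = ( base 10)63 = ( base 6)143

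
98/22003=98/22003 = 0.00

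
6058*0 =0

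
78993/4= 19748+1/4 = 19748.25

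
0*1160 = 0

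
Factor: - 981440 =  - 2^6*5^1 * 3067^1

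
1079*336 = 362544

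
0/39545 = 0 = 0.00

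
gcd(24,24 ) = 24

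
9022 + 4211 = 13233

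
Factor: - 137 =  - 137^1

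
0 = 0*255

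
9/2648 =9/2648 = 0.00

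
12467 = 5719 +6748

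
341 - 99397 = -99056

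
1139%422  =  295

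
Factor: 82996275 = 3^1*5^2*19^1*58243^1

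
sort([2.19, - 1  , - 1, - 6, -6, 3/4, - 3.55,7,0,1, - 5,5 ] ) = [ - 6, - 6, - 5 ,- 3.55,  -  1, - 1,0, 3/4, 1,  2.19, 5, 7] 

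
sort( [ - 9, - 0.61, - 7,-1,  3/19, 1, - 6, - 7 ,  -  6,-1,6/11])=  [  -  9, -7, - 7, - 6,  -  6,-1, -1,-0.61,  3/19,6/11,1]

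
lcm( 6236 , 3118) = 6236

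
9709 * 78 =757302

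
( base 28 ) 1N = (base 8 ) 63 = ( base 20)2B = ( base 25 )21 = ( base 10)51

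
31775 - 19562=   12213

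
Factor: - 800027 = -331^1 * 2417^1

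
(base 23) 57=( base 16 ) 7a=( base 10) 122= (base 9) 145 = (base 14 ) 8a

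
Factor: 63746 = 2^1*31873^1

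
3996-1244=2752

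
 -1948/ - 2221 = 1948/2221=0.88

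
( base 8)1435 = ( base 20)1JH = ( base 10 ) 797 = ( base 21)1GK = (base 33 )o5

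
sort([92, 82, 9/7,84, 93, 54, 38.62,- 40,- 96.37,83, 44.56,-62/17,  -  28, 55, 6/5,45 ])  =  [ - 96.37, - 40, - 28, - 62/17,6/5, 9/7, 38.62,  44.56,  45, 54, 55, 82, 83, 84,92, 93]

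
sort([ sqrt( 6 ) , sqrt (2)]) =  [ sqrt( 2), sqrt( 6)] 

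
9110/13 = 700+10/13 = 700.77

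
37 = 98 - 61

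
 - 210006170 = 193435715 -403441885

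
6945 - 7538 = - 593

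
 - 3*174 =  - 522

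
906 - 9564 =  - 8658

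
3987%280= 67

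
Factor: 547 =547^1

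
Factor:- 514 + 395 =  - 7^1*17^1 = -  119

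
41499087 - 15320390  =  26178697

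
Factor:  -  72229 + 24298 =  - 3^1*13^1*1229^1 = - 47931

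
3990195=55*72549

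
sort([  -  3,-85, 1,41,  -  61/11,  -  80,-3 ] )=[ - 85, -80, - 61/11, - 3,-3, 1 , 41]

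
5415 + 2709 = 8124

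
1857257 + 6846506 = 8703763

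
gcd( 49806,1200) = 6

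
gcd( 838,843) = 1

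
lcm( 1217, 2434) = 2434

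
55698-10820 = 44878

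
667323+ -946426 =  - 279103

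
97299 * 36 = 3502764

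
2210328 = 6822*324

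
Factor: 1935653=157^1*12329^1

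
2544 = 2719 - 175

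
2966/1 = 2966 = 2966.00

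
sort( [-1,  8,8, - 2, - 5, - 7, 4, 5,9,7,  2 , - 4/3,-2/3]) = [ - 7,  -  5, - 2, - 4/3, - 1,-2/3,2 , 4, 5, 7, 8, 8,9]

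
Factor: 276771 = 3^1*11^1*8387^1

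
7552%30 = 22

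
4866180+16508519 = 21374699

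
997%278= 163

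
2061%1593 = 468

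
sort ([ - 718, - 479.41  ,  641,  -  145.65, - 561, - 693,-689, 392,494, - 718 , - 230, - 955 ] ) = [ - 955, - 718, - 718,  -  693,  -  689,-561, - 479.41, - 230,  -  145.65,392,494,641]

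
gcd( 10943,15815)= 1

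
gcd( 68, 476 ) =68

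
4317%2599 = 1718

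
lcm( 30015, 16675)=150075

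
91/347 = 91/347= 0.26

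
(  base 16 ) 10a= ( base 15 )12b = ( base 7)530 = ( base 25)AG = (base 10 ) 266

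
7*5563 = 38941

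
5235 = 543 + 4692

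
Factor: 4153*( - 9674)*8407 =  - 2^1  *  7^2*691^1*1201^1*4153^1 = - 337760657654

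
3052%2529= 523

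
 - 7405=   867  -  8272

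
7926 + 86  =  8012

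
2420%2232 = 188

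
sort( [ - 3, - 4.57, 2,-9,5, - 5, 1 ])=[  -  9, -5,-4.57,  -  3, 1, 2,5]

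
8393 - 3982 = 4411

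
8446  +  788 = 9234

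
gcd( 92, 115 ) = 23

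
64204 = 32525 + 31679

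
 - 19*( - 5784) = 109896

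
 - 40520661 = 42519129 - 83039790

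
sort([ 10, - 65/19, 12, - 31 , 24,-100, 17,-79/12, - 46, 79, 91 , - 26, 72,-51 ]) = [  -  100, - 51, - 46, - 31, - 26, - 79/12 ,-65/19,10, 12 , 17, 24,72, 79,91 ]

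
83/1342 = 83/1342 = 0.06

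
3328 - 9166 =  - 5838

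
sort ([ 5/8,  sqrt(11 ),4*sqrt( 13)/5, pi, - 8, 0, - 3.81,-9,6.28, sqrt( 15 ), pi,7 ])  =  [ - 9, - 8, - 3.81,0,5/8,4*sqrt(  13)/5, pi, pi,sqrt( 11), sqrt( 15), 6.28, 7 ]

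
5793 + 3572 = 9365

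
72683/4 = 18170  +  3/4  =  18170.75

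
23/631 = 23/631 = 0.04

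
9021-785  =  8236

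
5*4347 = 21735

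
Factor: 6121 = 6121^1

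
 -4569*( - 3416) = 15607704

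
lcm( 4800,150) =4800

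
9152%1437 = 530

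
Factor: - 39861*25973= -1035309753=- 3^2 * 19^1*43^1*103^1*1367^1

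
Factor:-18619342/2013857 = - 2^1*7^1*23^( - 1)*87559^( - 1)*1329953^1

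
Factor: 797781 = 3^1 * 431^1 * 617^1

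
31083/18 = 10361/6  =  1726.83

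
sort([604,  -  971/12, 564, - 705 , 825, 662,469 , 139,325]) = [ - 705, - 971/12 , 139, 325,469, 564,  604,662, 825]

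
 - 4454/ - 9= 494 + 8/9 = 494.89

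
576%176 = 48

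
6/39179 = 6/39179 = 0.00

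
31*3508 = 108748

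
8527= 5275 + 3252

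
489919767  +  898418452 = 1388338219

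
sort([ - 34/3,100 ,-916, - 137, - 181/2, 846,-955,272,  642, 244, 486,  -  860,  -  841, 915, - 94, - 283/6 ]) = [ - 955, - 916, - 860, - 841, - 137, - 94, - 181/2, - 283/6, - 34/3,100,244, 272,486 , 642,846, 915 ]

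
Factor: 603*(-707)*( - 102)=2^1*3^3*7^1*17^1* 67^1*101^1=43484742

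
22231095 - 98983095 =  - 76752000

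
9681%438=45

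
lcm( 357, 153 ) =1071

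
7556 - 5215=2341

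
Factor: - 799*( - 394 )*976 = 2^5*17^1*47^1* 61^1  *  197^1 = 307250656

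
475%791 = 475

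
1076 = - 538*(-2)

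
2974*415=1234210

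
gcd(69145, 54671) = 1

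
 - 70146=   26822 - 96968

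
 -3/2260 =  - 3/2260 = - 0.00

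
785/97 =8+9/97  =  8.09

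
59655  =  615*97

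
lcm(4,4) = 4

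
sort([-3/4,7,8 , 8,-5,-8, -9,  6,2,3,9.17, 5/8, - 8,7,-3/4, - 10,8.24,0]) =[ - 10, - 9, - 8, - 8 ,- 5, - 3/4, - 3/4, 0,  5/8,2,  3,6,7, 7, 8, 8, 8.24, 9.17 ] 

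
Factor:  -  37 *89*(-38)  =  2^1*19^1*37^1*89^1 = 125134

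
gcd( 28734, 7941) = 3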